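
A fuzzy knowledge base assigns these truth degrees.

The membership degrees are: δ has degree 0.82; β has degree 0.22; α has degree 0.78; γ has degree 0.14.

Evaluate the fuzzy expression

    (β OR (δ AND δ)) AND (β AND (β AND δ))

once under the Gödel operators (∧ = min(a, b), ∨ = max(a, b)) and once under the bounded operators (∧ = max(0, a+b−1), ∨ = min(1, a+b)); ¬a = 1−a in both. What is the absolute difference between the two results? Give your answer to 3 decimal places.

Under Gödel:
  δ AND δ = min(a, b) on (0.82, 0.82) = 0.82
  β OR (δ AND δ) = max(a, b) on (0.22, 0.82) = 0.82
  β AND δ = min(a, b) on (0.22, 0.82) = 0.22
  β AND (β AND δ) = min(a, b) on (0.22, 0.22) = 0.22
  (β OR (δ AND δ)) AND (β AND (β AND δ)) = min(a, b) on (0.82, 0.22) = 0.22
  → value = 0.2200
Under bounded:
  δ AND δ = max(0, a+b−1) on (0.82, 0.82) = 0.64
  β OR (δ AND δ) = min(1, a+b) on (0.22, 0.64) = 0.86
  β AND δ = max(0, a+b−1) on (0.22, 0.82) = 0.04
  β AND (β AND δ) = max(0, a+b−1) on (0.22, 0.04) = 0.00
  (β OR (δ AND δ)) AND (β AND (β AND δ)) = max(0, a+b−1) on (0.86, 0.00) = 0.00
  → value = 0.0000
|0.2200 − 0.0000| = 0.220

0.220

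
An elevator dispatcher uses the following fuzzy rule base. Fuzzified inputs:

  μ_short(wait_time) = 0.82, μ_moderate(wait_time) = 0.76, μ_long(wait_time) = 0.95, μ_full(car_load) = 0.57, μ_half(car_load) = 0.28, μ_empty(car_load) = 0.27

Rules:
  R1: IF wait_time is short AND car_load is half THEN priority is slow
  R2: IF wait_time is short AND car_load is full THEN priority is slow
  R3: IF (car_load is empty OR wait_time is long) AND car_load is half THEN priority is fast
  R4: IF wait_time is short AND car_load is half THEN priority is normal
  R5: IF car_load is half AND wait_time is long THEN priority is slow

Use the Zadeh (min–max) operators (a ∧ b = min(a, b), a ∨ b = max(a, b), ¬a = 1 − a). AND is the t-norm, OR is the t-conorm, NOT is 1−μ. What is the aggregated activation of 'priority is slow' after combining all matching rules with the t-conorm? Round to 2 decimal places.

0.57

R1: short=0.82, half=0.28; AND[min(a, b)] → w = 0.28
R2: short=0.82, full=0.57; AND[min(a, b)] → w = 0.57
R3: (empty=0.27 OR long=0.95) = 0.95; AND[min(a, b)] with half=0.28 → w = 0.28
R4: short=0.82, half=0.28; AND[min(a, b)] → w = 0.28
R5: half=0.28, long=0.95; AND[min(a, b)] → w = 0.28
Rules with consequent 'slow': {R1, R2, R5} → strengths 0.28, 0.57, 0.28
Aggregate via t-conorm [max(a, b)]: 0.57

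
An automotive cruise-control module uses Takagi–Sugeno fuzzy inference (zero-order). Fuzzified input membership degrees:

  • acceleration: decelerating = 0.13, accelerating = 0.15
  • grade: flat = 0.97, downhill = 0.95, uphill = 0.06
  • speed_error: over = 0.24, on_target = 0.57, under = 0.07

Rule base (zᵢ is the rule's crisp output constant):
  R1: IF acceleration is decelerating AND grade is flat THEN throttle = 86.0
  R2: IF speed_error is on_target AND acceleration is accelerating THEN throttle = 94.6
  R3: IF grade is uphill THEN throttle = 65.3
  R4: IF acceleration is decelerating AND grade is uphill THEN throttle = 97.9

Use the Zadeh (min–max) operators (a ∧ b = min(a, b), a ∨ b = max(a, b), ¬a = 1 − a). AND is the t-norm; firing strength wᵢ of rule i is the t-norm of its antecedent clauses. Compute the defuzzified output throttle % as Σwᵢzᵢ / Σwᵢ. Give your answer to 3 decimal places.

87.905

R1 (z=86.0): decelerating=0.13, flat=0.97; AND[min(a, b)] → w = 0.13
R2 (z=94.6): on_target=0.57, accelerating=0.15; AND[min(a, b)] → w = 0.15
R3 (z=65.3): uphill=0.06 → w = 0.06
R4 (z=97.9): decelerating=0.13, uphill=0.06; AND[min(a, b)] → w = 0.06
Weighted average = (0.13·86.0 + 0.15·94.6 + 0.06·65.3 + 0.06·97.9) / (0.13 + 0.15 + 0.06 + 0.06)
  = 35.1620 / 0.4000 = 87.905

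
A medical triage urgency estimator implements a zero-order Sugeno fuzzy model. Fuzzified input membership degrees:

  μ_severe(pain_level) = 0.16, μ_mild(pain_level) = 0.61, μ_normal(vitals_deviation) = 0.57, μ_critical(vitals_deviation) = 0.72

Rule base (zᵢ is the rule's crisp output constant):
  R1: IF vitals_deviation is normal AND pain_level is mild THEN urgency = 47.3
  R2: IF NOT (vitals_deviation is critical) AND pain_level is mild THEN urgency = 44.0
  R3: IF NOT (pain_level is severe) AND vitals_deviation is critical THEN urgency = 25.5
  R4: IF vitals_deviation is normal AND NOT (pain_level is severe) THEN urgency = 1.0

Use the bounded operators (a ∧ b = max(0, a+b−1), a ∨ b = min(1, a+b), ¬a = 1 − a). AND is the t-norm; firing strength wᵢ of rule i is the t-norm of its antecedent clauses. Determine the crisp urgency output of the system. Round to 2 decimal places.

R1 (z=47.3): normal=0.57, mild=0.61; AND[max(0, a+b−1)] → w = 0.18
R2 (z=44.0): ¬critical=1−0.72=0.28, mild=0.61; AND[max(0, a+b−1)] → w = 0.00
R3 (z=25.5): ¬severe=1−0.16=0.84, critical=0.72; AND[max(0, a+b−1)] → w = 0.56
R4 (z=1.0): normal=0.57, ¬severe=1−0.16=0.84; AND[max(0, a+b−1)] → w = 0.41
Weighted average = (0.18·47.3 + 0.00·44.0 + 0.56·25.5 + 0.41·1.0) / (0.18 + 0.00 + 0.56 + 0.41)
  = 23.2040 / 1.1500 = 20.18

20.18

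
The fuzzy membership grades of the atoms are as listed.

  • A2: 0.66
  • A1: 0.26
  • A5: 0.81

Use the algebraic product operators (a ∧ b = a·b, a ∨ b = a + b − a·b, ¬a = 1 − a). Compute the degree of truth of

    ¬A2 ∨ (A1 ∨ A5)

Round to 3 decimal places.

¬A2 = 1 − 0.6600 = 0.3400
A1 ∨ A5 = a + b − a·b on (0.2600, 0.8100) = 0.8594
¬A2 ∨ (A1 ∨ A5) = a + b − a·b on (0.3400, 0.8594) = 0.9072

0.907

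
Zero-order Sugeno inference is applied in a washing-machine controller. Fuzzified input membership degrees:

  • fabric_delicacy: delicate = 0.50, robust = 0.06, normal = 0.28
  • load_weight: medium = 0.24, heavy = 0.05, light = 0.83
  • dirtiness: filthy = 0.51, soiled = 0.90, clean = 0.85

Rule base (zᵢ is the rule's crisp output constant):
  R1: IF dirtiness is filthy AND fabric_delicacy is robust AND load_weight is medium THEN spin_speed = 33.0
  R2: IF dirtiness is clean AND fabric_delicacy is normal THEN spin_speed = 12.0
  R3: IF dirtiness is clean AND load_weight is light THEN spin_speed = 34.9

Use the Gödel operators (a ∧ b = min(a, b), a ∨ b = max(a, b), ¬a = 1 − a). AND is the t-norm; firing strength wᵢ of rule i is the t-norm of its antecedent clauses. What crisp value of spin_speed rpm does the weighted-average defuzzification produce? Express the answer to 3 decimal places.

29.322

R1 (z=33.0): filthy=0.51, robust=0.06, medium=0.24; AND[min(a, b)] → w = 0.06
R2 (z=12.0): clean=0.85, normal=0.28; AND[min(a, b)] → w = 0.28
R3 (z=34.9): clean=0.85, light=0.83; AND[min(a, b)] → w = 0.83
Weighted average = (0.06·33.0 + 0.28·12.0 + 0.83·34.9) / (0.06 + 0.28 + 0.83)
  = 34.3070 / 1.1700 = 29.322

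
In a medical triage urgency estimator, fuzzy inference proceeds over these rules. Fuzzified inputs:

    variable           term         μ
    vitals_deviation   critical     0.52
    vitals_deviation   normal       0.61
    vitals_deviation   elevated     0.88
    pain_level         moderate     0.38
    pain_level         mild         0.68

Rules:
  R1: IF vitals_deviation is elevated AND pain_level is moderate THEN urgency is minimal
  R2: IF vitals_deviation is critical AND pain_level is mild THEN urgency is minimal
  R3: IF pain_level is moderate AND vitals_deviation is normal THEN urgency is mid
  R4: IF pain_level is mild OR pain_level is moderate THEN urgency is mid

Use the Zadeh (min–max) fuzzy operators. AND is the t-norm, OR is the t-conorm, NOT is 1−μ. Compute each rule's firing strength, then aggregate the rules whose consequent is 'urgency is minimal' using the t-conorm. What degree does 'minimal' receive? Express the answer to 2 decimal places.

0.52

R1: elevated=0.88, moderate=0.38; AND[min(a, b)] → w = 0.38
R2: critical=0.52, mild=0.68; AND[min(a, b)] → w = 0.52
R3: moderate=0.38, normal=0.61; AND[min(a, b)] → w = 0.38
R4: mild=0.68, moderate=0.38; OR[max(a, b)] → w = 0.68
Rules with consequent 'minimal': {R1, R2} → strengths 0.38, 0.52
Aggregate via t-conorm [max(a, b)]: 0.52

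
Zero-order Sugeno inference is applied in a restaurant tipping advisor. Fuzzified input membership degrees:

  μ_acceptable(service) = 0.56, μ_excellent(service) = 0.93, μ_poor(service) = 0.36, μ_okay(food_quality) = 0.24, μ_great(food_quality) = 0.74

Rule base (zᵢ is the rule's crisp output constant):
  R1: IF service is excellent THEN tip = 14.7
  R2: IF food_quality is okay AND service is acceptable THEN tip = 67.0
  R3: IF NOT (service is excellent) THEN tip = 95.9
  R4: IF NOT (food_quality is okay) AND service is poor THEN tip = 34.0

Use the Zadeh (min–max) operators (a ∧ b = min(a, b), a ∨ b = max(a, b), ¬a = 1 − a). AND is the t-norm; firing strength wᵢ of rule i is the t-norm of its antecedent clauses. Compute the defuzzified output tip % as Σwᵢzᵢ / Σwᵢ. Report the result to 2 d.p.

30.44

R1 (z=14.7): excellent=0.93 → w = 0.93
R2 (z=67.0): okay=0.24, acceptable=0.56; AND[min(a, b)] → w = 0.24
R3 (z=95.9): ¬excellent=1−0.93=0.07 → w = 0.07
R4 (z=34.0): ¬okay=1−0.24=0.76, poor=0.36; AND[min(a, b)] → w = 0.36
Weighted average = (0.93·14.7 + 0.24·67.0 + 0.07·95.9 + 0.36·34.0) / (0.93 + 0.24 + 0.07 + 0.36)
  = 48.7040 / 1.6000 = 30.44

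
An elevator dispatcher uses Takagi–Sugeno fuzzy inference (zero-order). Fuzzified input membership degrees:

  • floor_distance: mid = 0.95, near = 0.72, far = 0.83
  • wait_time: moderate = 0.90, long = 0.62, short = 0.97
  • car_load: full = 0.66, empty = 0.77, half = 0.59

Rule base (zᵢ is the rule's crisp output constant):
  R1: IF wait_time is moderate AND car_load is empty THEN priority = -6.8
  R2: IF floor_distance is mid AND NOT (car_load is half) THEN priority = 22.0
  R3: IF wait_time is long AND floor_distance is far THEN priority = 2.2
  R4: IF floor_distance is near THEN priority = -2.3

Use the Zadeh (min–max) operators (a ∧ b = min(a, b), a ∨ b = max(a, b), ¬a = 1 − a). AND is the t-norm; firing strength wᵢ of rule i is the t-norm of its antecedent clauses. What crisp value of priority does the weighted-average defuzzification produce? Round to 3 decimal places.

R1 (z=-6.8): moderate=0.90, empty=0.77; AND[min(a, b)] → w = 0.77
R2 (z=22.0): mid=0.95, ¬half=1−0.59=0.41; AND[min(a, b)] → w = 0.41
R3 (z=2.2): long=0.62, far=0.83; AND[min(a, b)] → w = 0.62
R4 (z=-2.3): near=0.72 → w = 0.72
Weighted average = (0.77·-6.8 + 0.41·22.0 + 0.62·2.2 + 0.72·-2.3) / (0.77 + 0.41 + 0.62 + 0.72)
  = 3.4920 / 2.5200 = 1.386

1.386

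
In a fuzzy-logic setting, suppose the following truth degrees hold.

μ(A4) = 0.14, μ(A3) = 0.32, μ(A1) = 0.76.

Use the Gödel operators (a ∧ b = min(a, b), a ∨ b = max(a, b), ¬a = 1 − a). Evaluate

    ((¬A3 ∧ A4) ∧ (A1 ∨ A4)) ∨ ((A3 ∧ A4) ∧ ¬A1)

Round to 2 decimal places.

¬A3 = 1 − 0.32 = 0.68
¬A3 ∧ A4 = min(a, b) on (0.68, 0.14) = 0.14
A1 ∨ A4 = max(a, b) on (0.76, 0.14) = 0.76
(¬A3 ∧ A4) ∧ (A1 ∨ A4) = min(a, b) on (0.14, 0.76) = 0.14
A3 ∧ A4 = min(a, b) on (0.32, 0.14) = 0.14
¬A1 = 1 − 0.76 = 0.24
(A3 ∧ A4) ∧ ¬A1 = min(a, b) on (0.14, 0.24) = 0.14
((¬A3 ∧ A4) ∧ (A1 ∨ A4)) ∨ ((A3 ∧ A4) ∧ ¬A1) = max(a, b) on (0.14, 0.14) = 0.14

0.14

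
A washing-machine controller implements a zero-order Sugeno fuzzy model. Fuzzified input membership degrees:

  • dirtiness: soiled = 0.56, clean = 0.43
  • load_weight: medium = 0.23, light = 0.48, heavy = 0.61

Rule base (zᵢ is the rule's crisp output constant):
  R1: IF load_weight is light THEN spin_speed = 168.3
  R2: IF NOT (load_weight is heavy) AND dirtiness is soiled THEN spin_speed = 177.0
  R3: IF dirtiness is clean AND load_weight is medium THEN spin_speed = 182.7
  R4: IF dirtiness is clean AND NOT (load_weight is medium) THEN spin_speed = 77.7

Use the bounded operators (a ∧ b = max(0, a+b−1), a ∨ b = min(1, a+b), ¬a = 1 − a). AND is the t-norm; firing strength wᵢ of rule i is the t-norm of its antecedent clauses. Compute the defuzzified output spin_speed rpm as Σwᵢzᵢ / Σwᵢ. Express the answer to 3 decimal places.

R1 (z=168.3): light=0.48 → w = 0.48
R2 (z=177.0): ¬heavy=1−0.61=0.39, soiled=0.56; AND[max(0, a+b−1)] → w = 0.00
R3 (z=182.7): clean=0.43, medium=0.23; AND[max(0, a+b−1)] → w = 0.00
R4 (z=77.7): clean=0.43, ¬medium=1−0.23=0.77; AND[max(0, a+b−1)] → w = 0.20
Weighted average = (0.48·168.3 + 0.00·177.0 + 0.00·182.7 + 0.20·77.7) / (0.48 + 0.00 + 0.00 + 0.20)
  = 96.3240 / 0.6800 = 141.653

141.653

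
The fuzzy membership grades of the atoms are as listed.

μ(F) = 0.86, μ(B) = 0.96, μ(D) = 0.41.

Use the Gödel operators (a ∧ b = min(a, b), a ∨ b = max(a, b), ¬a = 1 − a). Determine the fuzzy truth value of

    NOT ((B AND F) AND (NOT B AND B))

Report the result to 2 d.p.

0.96

B AND F = min(a, b) on (0.96, 0.86) = 0.86
NOT B = 1 − 0.96 = 0.04
NOT B AND B = min(a, b) on (0.04, 0.96) = 0.04
(B AND F) AND (NOT B AND B) = min(a, b) on (0.86, 0.04) = 0.04
NOT ((B AND F) AND (NOT B AND B)) = 1 − 0.04 = 0.96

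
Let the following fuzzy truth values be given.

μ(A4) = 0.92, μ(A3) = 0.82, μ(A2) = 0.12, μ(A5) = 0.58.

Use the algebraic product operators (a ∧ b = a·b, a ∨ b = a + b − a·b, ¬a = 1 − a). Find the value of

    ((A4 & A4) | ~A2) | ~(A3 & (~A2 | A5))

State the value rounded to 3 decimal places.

0.986

A4 & A4 = a·b on (0.9200, 0.9200) = 0.8464
~A2 = 1 − 0.1200 = 0.8800
(A4 & A4) | ~A2 = a + b − a·b on (0.8464, 0.8800) = 0.9816
~A2 = 1 − 0.1200 = 0.8800
~A2 | A5 = a + b − a·b on (0.8800, 0.5800) = 0.9496
A3 & (~A2 | A5) = a·b on (0.8200, 0.9496) = 0.7787
~(A3 & (~A2 | A5)) = 1 − 0.7787 = 0.2213
((A4 & A4) | ~A2) | ~(A3 & (~A2 | A5)) = a + b − a·b on (0.9816, 0.2213) = 0.9856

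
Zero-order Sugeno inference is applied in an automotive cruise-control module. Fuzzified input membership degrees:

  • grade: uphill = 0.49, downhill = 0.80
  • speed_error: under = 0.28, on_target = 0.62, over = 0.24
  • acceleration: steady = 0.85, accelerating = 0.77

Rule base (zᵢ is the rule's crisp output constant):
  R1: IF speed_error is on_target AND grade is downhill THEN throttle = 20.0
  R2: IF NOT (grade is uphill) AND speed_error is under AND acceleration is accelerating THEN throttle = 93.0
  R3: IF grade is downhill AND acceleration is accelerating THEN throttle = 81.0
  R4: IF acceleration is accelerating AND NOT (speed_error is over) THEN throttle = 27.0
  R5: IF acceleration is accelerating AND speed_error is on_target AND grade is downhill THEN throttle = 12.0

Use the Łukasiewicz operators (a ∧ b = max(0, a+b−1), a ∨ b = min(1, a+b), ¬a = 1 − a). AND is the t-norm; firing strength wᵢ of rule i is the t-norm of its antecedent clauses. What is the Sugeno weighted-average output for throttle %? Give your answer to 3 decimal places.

R1 (z=20.0): on_target=0.62, downhill=0.80; AND[max(0, a+b−1)] → w = 0.42
R2 (z=93.0): ¬uphill=1−0.49=0.51, under=0.28, accelerating=0.77; AND[max(0, a+b−1)] → w = 0.00
R3 (z=81.0): downhill=0.80, accelerating=0.77; AND[max(0, a+b−1)] → w = 0.57
R4 (z=27.0): accelerating=0.77, ¬over=1−0.24=0.76; AND[max(0, a+b−1)] → w = 0.53
R5 (z=12.0): accelerating=0.77, on_target=0.62, downhill=0.80; AND[max(0, a+b−1)] → w = 0.19
Weighted average = (0.42·20.0 + 0.00·93.0 + 0.57·81.0 + 0.53·27.0 + 0.19·12.0) / (0.42 + 0.00 + 0.57 + 0.53 + 0.19)
  = 71.1600 / 1.7100 = 41.614

41.614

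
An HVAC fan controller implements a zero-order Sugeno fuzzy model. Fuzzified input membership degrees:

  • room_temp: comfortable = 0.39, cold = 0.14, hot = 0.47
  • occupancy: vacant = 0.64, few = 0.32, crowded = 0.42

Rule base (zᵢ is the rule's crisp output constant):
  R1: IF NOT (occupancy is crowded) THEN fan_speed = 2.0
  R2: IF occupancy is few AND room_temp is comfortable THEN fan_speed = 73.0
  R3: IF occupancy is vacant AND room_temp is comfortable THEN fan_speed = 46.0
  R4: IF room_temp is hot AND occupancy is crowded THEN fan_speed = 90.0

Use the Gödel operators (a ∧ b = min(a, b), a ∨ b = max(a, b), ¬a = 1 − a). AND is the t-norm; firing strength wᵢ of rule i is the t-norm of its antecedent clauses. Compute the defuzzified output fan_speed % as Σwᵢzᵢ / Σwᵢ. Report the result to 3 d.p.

R1 (z=2.0): ¬crowded=1−0.42=0.58 → w = 0.58
R2 (z=73.0): few=0.32, comfortable=0.39; AND[min(a, b)] → w = 0.32
R3 (z=46.0): vacant=0.64, comfortable=0.39; AND[min(a, b)] → w = 0.39
R4 (z=90.0): hot=0.47, crowded=0.42; AND[min(a, b)] → w = 0.42
Weighted average = (0.58·2.0 + 0.32·73.0 + 0.39·46.0 + 0.42·90.0) / (0.58 + 0.32 + 0.39 + 0.42)
  = 80.2600 / 1.7100 = 46.936

46.936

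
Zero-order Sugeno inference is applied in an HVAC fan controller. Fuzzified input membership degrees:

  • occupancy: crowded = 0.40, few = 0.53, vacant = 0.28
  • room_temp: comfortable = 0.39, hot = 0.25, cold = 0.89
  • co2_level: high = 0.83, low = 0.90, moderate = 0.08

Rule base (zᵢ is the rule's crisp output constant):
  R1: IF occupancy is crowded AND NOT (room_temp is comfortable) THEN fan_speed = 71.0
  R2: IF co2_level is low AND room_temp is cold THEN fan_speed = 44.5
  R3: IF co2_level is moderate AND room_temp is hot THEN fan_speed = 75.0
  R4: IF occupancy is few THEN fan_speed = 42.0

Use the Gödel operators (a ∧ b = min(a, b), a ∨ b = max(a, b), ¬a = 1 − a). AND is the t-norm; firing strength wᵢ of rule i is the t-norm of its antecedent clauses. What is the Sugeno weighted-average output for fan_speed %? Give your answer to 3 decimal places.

50.666

R1 (z=71.0): crowded=0.40, ¬comfortable=1−0.39=0.61; AND[min(a, b)] → w = 0.40
R2 (z=44.5): low=0.90, cold=0.89; AND[min(a, b)] → w = 0.89
R3 (z=75.0): moderate=0.08, hot=0.25; AND[min(a, b)] → w = 0.08
R4 (z=42.0): few=0.53 → w = 0.53
Weighted average = (0.40·71.0 + 0.89·44.5 + 0.08·75.0 + 0.53·42.0) / (0.40 + 0.89 + 0.08 + 0.53)
  = 96.2650 / 1.9000 = 50.666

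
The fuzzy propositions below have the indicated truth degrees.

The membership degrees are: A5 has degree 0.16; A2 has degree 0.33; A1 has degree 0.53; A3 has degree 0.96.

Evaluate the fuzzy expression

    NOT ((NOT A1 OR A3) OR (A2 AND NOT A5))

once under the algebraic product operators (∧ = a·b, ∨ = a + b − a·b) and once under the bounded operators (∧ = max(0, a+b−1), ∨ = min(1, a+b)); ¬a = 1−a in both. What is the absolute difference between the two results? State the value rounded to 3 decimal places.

0.015

Under algebraic product:
  NOT A1 = 1 − 0.5300 = 0.4700
  NOT A1 OR A3 = a + b − a·b on (0.4700, 0.9600) = 0.9788
  NOT A5 = 1 − 0.1600 = 0.8400
  A2 AND NOT A5 = a·b on (0.3300, 0.8400) = 0.2772
  (NOT A1 OR A3) OR (A2 AND NOT A5) = a + b − a·b on (0.9788, 0.2772) = 0.9847
  NOT ((NOT A1 OR A3) OR (A2 AND NOT A5)) = 1 − 0.9847 = 0.0153
  → value = 0.0153
Under bounded:
  NOT A1 = 1 − 0.53 = 0.47
  NOT A1 OR A3 = min(1, a+b) on (0.47, 0.96) = 1.00
  NOT A5 = 1 − 0.16 = 0.84
  A2 AND NOT A5 = max(0, a+b−1) on (0.33, 0.84) = 0.17
  (NOT A1 OR A3) OR (A2 AND NOT A5) = min(1, a+b) on (1.00, 0.17) = 1.00
  NOT ((NOT A1 OR A3) OR (A2 AND NOT A5)) = 1 − 1.00 = 0.00
  → value = 0.0000
|0.0153 − 0.0000| = 0.015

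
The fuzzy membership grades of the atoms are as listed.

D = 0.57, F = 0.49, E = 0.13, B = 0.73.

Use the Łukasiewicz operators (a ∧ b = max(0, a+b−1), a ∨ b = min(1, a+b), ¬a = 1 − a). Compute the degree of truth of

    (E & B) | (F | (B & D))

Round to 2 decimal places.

0.79

E & B = max(0, a+b−1) on (0.13, 0.73) = 0.00
B & D = max(0, a+b−1) on (0.73, 0.57) = 0.30
F | (B & D) = min(1, a+b) on (0.49, 0.30) = 0.79
(E & B) | (F | (B & D)) = min(1, a+b) on (0.00, 0.79) = 0.79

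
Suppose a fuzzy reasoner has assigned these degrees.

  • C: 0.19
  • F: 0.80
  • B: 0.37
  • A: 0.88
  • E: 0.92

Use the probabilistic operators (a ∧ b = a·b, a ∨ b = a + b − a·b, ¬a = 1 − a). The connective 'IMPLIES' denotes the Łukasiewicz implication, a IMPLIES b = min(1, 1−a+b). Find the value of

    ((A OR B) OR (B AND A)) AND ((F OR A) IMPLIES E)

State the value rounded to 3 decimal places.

A OR B = a + b − a·b on (0.8800, 0.3700) = 0.9244
B AND A = a·b on (0.3700, 0.8800) = 0.3256
(A OR B) OR (B AND A) = a + b − a·b on (0.9244, 0.3256) = 0.9490
F OR A = a + b − a·b on (0.8000, 0.8800) = 0.9760
(F OR A) IMPLIES E  [Łukasiewicz: min(1, 1−a+b)] with a=0.9760, b=0.9200 → 0.9440
((A OR B) OR (B AND A)) AND ((F OR A) IMPLIES E) = a·b on (0.9490, 0.9440) = 0.8959

0.896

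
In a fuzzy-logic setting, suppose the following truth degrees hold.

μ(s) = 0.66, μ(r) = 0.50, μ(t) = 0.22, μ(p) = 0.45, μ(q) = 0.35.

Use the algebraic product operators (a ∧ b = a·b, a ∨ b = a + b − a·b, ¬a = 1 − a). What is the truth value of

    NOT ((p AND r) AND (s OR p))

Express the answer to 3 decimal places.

p AND r = a·b on (0.4500, 0.5000) = 0.2250
s OR p = a + b − a·b on (0.6600, 0.4500) = 0.8130
(p AND r) AND (s OR p) = a·b on (0.2250, 0.8130) = 0.1829
NOT ((p AND r) AND (s OR p)) = 1 − 0.1829 = 0.8171

0.817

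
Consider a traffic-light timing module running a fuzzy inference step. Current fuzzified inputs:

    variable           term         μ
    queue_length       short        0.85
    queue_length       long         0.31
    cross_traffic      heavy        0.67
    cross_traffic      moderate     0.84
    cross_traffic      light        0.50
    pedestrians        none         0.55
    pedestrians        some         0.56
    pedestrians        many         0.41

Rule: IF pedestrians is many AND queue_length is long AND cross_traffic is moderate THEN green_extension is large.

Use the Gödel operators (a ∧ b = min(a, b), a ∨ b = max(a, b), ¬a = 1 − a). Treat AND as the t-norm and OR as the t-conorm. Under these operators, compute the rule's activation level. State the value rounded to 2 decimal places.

0.31

firing strength: many=0.41, long=0.31, moderate=0.84; AND[min(a, b)] → w = 0.31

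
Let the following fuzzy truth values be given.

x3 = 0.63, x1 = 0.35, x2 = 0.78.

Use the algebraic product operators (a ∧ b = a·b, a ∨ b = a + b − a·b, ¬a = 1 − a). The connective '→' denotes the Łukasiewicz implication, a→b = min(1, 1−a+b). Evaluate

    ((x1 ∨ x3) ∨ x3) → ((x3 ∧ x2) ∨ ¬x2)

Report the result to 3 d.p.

x1 ∨ x3 = a + b − a·b on (0.3500, 0.6300) = 0.7595
(x1 ∨ x3) ∨ x3 = a + b − a·b on (0.7595, 0.6300) = 0.9110
x3 ∧ x2 = a·b on (0.6300, 0.7800) = 0.4914
¬x2 = 1 − 0.7800 = 0.2200
(x3 ∧ x2) ∨ ¬x2 = a + b − a·b on (0.4914, 0.2200) = 0.6033
((x1 ∨ x3) ∨ x3) → ((x3 ∧ x2) ∨ ¬x2)  [Łukasiewicz: min(1, 1−a+b)] with a=0.9110, b=0.6033 → 0.6923

0.692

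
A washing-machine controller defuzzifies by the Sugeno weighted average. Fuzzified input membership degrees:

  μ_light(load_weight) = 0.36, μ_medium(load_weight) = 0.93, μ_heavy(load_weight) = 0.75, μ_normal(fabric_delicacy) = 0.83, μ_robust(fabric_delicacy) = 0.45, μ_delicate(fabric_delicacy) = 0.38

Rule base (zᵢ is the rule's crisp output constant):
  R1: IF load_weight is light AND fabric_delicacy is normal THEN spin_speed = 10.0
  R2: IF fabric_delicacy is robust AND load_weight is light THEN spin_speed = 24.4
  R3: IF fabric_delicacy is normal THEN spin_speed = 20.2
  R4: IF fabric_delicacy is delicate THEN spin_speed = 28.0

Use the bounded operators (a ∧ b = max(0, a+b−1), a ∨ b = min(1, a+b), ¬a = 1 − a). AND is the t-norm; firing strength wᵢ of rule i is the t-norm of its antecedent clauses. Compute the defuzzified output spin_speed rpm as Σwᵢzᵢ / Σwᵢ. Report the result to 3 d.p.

R1 (z=10.0): light=0.36, normal=0.83; AND[max(0, a+b−1)] → w = 0.19
R2 (z=24.4): robust=0.45, light=0.36; AND[max(0, a+b−1)] → w = 0.00
R3 (z=20.2): normal=0.83 → w = 0.83
R4 (z=28.0): delicate=0.38 → w = 0.38
Weighted average = (0.19·10.0 + 0.00·24.4 + 0.83·20.2 + 0.38·28.0) / (0.19 + 0.00 + 0.83 + 0.38)
  = 29.3060 / 1.4000 = 20.933

20.933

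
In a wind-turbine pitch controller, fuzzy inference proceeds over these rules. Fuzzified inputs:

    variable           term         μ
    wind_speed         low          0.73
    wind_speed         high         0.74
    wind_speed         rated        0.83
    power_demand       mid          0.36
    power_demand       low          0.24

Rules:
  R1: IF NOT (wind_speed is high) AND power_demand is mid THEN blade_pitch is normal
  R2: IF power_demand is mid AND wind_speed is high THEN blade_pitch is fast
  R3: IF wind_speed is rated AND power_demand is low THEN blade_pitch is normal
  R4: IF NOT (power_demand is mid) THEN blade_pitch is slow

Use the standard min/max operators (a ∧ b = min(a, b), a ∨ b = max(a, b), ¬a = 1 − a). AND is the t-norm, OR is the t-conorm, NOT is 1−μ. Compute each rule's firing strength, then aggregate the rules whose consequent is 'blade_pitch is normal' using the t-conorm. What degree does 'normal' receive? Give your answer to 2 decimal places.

R1: ¬high=1−0.74=0.26, mid=0.36; AND[min(a, b)] → w = 0.26
R2: mid=0.36, high=0.74; AND[min(a, b)] → w = 0.36
R3: rated=0.83, low=0.24; AND[min(a, b)] → w = 0.24
R4: ¬mid=1−0.36=0.64 → w = 0.64
Rules with consequent 'normal': {R1, R3} → strengths 0.26, 0.24
Aggregate via t-conorm [max(a, b)]: 0.26

0.26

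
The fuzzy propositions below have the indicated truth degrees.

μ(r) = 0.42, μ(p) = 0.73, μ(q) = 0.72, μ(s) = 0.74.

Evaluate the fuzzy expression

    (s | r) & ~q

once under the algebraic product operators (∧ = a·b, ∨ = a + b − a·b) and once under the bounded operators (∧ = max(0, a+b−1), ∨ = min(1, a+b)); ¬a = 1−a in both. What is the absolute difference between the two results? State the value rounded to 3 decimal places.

Under algebraic product:
  s | r = a + b − a·b on (0.7400, 0.4200) = 0.8492
  ~q = 1 − 0.7200 = 0.2800
  (s | r) & ~q = a·b on (0.8492, 0.2800) = 0.2378
  → value = 0.2378
Under bounded:
  s | r = min(1, a+b) on (0.74, 0.42) = 1.00
  ~q = 1 − 0.72 = 0.28
  (s | r) & ~q = max(0, a+b−1) on (1.00, 0.28) = 0.28
  → value = 0.2800
|0.2378 − 0.2800| = 0.042

0.042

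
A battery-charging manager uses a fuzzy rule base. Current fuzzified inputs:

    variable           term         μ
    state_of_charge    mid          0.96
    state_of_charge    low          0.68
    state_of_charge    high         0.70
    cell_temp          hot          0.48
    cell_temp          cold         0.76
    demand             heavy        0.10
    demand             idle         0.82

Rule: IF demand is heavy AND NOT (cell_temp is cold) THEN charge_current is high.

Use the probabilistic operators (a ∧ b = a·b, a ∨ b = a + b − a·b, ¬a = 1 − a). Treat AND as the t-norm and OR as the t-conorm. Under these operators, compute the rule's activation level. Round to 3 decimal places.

0.024

firing strength: heavy=0.10, ¬cold=1−0.76=0.24; AND[a·b] → w = 0.0240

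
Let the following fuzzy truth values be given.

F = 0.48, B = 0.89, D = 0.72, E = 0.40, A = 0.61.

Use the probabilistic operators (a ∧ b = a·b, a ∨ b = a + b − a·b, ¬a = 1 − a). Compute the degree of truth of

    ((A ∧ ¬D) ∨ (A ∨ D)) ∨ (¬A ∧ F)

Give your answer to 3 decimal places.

0.926

¬D = 1 − 0.7200 = 0.2800
A ∧ ¬D = a·b on (0.6100, 0.2800) = 0.1708
A ∨ D = a + b − a·b on (0.6100, 0.7200) = 0.8908
(A ∧ ¬D) ∨ (A ∨ D) = a + b − a·b on (0.1708, 0.8908) = 0.9095
¬A = 1 − 0.6100 = 0.3900
¬A ∧ F = a·b on (0.3900, 0.4800) = 0.1872
((A ∧ ¬D) ∨ (A ∨ D)) ∨ (¬A ∧ F) = a + b − a·b on (0.9095, 0.1872) = 0.9264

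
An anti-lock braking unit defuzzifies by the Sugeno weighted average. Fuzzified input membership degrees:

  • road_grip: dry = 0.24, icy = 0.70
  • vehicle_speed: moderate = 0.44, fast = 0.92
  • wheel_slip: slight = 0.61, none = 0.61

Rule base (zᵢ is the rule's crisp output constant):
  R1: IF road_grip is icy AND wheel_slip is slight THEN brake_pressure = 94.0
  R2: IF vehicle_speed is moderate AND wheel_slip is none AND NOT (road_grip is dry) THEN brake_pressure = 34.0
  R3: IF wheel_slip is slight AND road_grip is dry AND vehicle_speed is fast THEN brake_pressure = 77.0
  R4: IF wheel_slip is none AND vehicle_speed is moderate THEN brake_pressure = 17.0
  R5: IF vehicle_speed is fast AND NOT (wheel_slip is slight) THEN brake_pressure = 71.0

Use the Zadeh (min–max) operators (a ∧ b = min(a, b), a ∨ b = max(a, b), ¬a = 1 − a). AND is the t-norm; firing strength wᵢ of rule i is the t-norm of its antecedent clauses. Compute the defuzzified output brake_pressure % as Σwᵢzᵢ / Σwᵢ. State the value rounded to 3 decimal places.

R1 (z=94.0): icy=0.70, slight=0.61; AND[min(a, b)] → w = 0.61
R2 (z=34.0): moderate=0.44, none=0.61, ¬dry=1−0.24=0.76; AND[min(a, b)] → w = 0.44
R3 (z=77.0): slight=0.61, dry=0.24, fast=0.92; AND[min(a, b)] → w = 0.24
R4 (z=17.0): none=0.61, moderate=0.44; AND[min(a, b)] → w = 0.44
R5 (z=71.0): fast=0.92, ¬slight=1−0.61=0.39; AND[min(a, b)] → w = 0.39
Weighted average = (0.61·94.0 + 0.44·34.0 + 0.24·77.0 + 0.44·17.0 + 0.39·71.0) / (0.61 + 0.44 + 0.24 + 0.44 + 0.39)
  = 125.9500 / 2.1200 = 59.410

59.410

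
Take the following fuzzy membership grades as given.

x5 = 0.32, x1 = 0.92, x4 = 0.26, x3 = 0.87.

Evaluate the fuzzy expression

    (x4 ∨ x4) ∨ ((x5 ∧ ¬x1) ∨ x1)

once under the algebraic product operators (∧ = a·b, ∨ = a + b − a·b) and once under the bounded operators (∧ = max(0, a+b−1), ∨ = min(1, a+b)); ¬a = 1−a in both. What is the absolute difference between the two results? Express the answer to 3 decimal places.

Under algebraic product:
  x4 ∨ x4 = a + b − a·b on (0.2600, 0.2600) = 0.4524
  ¬x1 = 1 − 0.9200 = 0.0800
  x5 ∧ ¬x1 = a·b on (0.3200, 0.0800) = 0.0256
  (x5 ∧ ¬x1) ∨ x1 = a + b − a·b on (0.0256, 0.9200) = 0.9220
  (x4 ∨ x4) ∨ ((x5 ∧ ¬x1) ∨ x1) = a + b − a·b on (0.4524, 0.9220) = 0.9573
  → value = 0.9573
Under bounded:
  x4 ∨ x4 = min(1, a+b) on (0.26, 0.26) = 0.52
  ¬x1 = 1 − 0.92 = 0.08
  x5 ∧ ¬x1 = max(0, a+b−1) on (0.32, 0.08) = 0.00
  (x5 ∧ ¬x1) ∨ x1 = min(1, a+b) on (0.00, 0.92) = 0.92
  (x4 ∨ x4) ∨ ((x5 ∧ ¬x1) ∨ x1) = min(1, a+b) on (0.52, 0.92) = 1.00
  → value = 1.0000
|0.9573 − 1.0000| = 0.043

0.043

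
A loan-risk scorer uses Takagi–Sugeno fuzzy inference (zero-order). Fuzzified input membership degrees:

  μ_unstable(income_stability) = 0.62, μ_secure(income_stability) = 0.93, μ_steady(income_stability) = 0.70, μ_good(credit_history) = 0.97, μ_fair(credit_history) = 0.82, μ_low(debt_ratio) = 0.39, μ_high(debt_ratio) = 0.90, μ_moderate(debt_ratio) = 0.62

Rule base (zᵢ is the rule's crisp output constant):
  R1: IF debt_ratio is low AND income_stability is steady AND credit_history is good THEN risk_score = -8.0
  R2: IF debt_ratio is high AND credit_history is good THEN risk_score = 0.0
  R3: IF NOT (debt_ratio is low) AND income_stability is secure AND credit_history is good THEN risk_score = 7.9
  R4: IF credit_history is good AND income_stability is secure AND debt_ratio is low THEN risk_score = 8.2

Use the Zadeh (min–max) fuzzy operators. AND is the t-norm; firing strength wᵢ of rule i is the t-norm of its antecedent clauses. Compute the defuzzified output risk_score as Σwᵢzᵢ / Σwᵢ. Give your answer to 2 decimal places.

R1 (z=-8.0): low=0.39, steady=0.70, good=0.97; AND[min(a, b)] → w = 0.39
R2 (z=0.0): high=0.90, good=0.97; AND[min(a, b)] → w = 0.90
R3 (z=7.9): ¬low=1−0.39=0.61, secure=0.93, good=0.97; AND[min(a, b)] → w = 0.61
R4 (z=8.2): good=0.97, secure=0.93, low=0.39; AND[min(a, b)] → w = 0.39
Weighted average = (0.39·-8.0 + 0.90·0.0 + 0.61·7.9 + 0.39·8.2) / (0.39 + 0.90 + 0.61 + 0.39)
  = 4.8970 / 2.2900 = 2.14

2.14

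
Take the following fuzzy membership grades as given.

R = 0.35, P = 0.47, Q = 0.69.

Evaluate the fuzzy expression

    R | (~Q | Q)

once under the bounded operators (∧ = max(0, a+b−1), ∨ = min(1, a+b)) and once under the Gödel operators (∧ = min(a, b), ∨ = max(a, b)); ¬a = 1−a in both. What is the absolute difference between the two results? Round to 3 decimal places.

0.310

Under bounded:
  ~Q = 1 − 0.69 = 0.31
  ~Q | Q = min(1, a+b) on (0.31, 0.69) = 1.00
  R | (~Q | Q) = min(1, a+b) on (0.35, 1.00) = 1.00
  → value = 1.0000
Under Gödel:
  ~Q = 1 − 0.69 = 0.31
  ~Q | Q = max(a, b) on (0.31, 0.69) = 0.69
  R | (~Q | Q) = max(a, b) on (0.35, 0.69) = 0.69
  → value = 0.6900
|1.0000 − 0.6900| = 0.310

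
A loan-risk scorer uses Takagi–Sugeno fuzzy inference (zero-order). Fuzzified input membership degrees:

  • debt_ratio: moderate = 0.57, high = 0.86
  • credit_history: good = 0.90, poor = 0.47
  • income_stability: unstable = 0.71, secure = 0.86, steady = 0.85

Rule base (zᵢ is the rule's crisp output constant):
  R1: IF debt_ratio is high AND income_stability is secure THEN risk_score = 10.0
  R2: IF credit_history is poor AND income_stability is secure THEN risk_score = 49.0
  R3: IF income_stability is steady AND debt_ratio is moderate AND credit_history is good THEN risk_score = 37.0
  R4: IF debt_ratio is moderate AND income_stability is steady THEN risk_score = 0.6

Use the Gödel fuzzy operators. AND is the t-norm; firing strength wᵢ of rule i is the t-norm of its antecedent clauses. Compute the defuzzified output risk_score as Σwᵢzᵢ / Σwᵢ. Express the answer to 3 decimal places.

R1 (z=10.0): high=0.86, secure=0.86; AND[min(a, b)] → w = 0.86
R2 (z=49.0): poor=0.47, secure=0.86; AND[min(a, b)] → w = 0.47
R3 (z=37.0): steady=0.85, moderate=0.57, good=0.90; AND[min(a, b)] → w = 0.57
R4 (z=0.6): moderate=0.57, steady=0.85; AND[min(a, b)] → w = 0.57
Weighted average = (0.86·10.0 + 0.47·49.0 + 0.57·37.0 + 0.57·0.6) / (0.86 + 0.47 + 0.57 + 0.57)
  = 53.0620 / 2.4700 = 21.483

21.483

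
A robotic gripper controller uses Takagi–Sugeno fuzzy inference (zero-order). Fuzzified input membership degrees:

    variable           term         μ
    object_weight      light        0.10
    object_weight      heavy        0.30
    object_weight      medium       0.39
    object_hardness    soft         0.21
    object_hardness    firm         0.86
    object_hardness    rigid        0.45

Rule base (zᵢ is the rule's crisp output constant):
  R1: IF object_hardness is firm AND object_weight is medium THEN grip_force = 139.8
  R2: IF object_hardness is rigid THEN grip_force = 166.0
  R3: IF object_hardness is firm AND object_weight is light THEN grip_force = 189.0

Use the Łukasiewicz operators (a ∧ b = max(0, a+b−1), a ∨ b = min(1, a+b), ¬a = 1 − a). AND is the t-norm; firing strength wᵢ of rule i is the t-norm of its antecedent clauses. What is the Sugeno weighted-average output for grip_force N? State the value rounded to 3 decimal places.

156.643

R1 (z=139.8): firm=0.86, medium=0.39; AND[max(0, a+b−1)] → w = 0.25
R2 (z=166.0): rigid=0.45 → w = 0.45
R3 (z=189.0): firm=0.86, light=0.10; AND[max(0, a+b−1)] → w = 0.00
Weighted average = (0.25·139.8 + 0.45·166.0 + 0.00·189.0) / (0.25 + 0.45 + 0.00)
  = 109.6500 / 0.7000 = 156.643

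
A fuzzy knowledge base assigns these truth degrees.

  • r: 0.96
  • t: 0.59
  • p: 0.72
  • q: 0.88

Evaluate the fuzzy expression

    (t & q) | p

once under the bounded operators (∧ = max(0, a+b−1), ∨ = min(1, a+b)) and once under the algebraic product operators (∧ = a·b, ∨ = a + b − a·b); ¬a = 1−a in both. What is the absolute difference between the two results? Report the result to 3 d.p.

Under bounded:
  t & q = max(0, a+b−1) on (0.59, 0.88) = 0.47
  (t & q) | p = min(1, a+b) on (0.47, 0.72) = 1.00
  → value = 1.0000
Under algebraic product:
  t & q = a·b on (0.5900, 0.8800) = 0.5192
  (t & q) | p = a + b − a·b on (0.5192, 0.7200) = 0.8654
  → value = 0.8654
|1.0000 − 0.8654| = 0.135

0.135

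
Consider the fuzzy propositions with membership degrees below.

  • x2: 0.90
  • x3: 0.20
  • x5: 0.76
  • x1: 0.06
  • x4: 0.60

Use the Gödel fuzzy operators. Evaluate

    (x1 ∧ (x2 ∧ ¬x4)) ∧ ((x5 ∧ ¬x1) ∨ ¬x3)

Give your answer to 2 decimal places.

¬x4 = 1 − 0.60 = 0.40
x2 ∧ ¬x4 = min(a, b) on (0.90, 0.40) = 0.40
x1 ∧ (x2 ∧ ¬x4) = min(a, b) on (0.06, 0.40) = 0.06
¬x1 = 1 − 0.06 = 0.94
x5 ∧ ¬x1 = min(a, b) on (0.76, 0.94) = 0.76
¬x3 = 1 − 0.20 = 0.80
(x5 ∧ ¬x1) ∨ ¬x3 = max(a, b) on (0.76, 0.80) = 0.80
(x1 ∧ (x2 ∧ ¬x4)) ∧ ((x5 ∧ ¬x1) ∨ ¬x3) = min(a, b) on (0.06, 0.80) = 0.06

0.06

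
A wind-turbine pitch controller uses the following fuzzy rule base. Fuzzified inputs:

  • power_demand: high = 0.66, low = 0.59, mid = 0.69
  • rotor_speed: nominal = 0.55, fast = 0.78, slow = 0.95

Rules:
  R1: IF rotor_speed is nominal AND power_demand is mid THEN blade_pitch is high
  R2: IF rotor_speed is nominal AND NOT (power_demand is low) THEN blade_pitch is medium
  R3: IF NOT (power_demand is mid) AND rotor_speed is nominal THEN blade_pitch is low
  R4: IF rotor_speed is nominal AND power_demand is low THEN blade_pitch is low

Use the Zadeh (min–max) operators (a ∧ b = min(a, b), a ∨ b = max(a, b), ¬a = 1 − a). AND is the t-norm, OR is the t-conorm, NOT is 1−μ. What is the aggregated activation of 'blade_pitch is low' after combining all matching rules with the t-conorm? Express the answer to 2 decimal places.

0.55

R1: nominal=0.55, mid=0.69; AND[min(a, b)] → w = 0.55
R2: nominal=0.55, ¬low=1−0.59=0.41; AND[min(a, b)] → w = 0.41
R3: ¬mid=1−0.69=0.31, nominal=0.55; AND[min(a, b)] → w = 0.31
R4: nominal=0.55, low=0.59; AND[min(a, b)] → w = 0.55
Rules with consequent 'low': {R3, R4} → strengths 0.31, 0.55
Aggregate via t-conorm [max(a, b)]: 0.55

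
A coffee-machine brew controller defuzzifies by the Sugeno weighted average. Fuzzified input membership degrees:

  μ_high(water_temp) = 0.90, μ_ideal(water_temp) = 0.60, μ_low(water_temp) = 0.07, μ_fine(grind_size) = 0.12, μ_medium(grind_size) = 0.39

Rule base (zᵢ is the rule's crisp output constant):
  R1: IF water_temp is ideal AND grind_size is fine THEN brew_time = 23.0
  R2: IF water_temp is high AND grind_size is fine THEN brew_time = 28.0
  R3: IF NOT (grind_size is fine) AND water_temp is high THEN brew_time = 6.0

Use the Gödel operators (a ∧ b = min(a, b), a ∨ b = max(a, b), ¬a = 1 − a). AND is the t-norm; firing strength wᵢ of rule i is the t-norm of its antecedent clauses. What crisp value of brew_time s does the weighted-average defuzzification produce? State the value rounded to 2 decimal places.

10.18

R1 (z=23.0): ideal=0.60, fine=0.12; AND[min(a, b)] → w = 0.12
R2 (z=28.0): high=0.90, fine=0.12; AND[min(a, b)] → w = 0.12
R3 (z=6.0): ¬fine=1−0.12=0.88, high=0.90; AND[min(a, b)] → w = 0.88
Weighted average = (0.12·23.0 + 0.12·28.0 + 0.88·6.0) / (0.12 + 0.12 + 0.88)
  = 11.4000 / 1.1200 = 10.18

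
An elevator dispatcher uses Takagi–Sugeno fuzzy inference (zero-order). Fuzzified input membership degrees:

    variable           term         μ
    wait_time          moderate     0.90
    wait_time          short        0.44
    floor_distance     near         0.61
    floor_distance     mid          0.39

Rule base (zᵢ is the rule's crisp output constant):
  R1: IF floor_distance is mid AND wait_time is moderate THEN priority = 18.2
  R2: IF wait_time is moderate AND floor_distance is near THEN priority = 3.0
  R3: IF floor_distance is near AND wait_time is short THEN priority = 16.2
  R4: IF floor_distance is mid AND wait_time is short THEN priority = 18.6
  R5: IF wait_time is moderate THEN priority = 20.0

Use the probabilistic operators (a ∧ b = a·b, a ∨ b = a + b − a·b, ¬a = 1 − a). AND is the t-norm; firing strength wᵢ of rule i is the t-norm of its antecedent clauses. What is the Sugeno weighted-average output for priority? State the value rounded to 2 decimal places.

R1 (z=18.2): mid=0.39, moderate=0.90; AND[a·b] → w = 0.3510
R2 (z=3.0): moderate=0.90, near=0.61; AND[a·b] → w = 0.5490
R3 (z=16.2): near=0.61, short=0.44; AND[a·b] → w = 0.2684
R4 (z=18.6): mid=0.39, short=0.44; AND[a·b] → w = 0.1716
R5 (z=20.0): moderate=0.90 → w = 0.9000
Weighted average = (0.3510·18.2 + 0.5490·3.0 + 0.2684·16.2 + 0.1716·18.6 + 0.9000·20.0) / (0.3510 + 0.5490 + 0.2684 + 0.1716 + 0.9000)
  = 33.5750 / 2.2400 = 14.99

14.99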